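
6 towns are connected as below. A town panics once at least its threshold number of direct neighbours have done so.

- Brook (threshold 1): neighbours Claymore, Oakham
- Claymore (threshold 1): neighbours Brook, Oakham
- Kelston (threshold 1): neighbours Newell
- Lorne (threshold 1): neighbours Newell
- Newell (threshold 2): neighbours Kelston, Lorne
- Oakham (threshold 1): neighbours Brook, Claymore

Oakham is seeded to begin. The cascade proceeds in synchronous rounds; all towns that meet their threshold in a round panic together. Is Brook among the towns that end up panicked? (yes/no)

Round 1 — Oakham panics (initial).
Round 2 — checking thresholds:
  Brook: 1 of 2 neighbours ≥ 1, panics.
  Claymore: 1 of 2 neighbours ≥ 1, panics.
Round 3 — no new panics; cascade stops.

yes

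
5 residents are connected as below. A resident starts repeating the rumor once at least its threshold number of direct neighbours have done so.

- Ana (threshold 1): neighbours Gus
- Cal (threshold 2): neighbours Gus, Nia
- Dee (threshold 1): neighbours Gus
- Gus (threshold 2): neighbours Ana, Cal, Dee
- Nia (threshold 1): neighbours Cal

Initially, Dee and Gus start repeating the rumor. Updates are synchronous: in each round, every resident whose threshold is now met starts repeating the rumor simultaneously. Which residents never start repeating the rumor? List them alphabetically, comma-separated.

Round 1 — Dee, Gus start repeating the rumor (initial).
Round 2 — checking thresholds:
  Ana: 1 of 1 neighbours ≥ 1, starts repeating the rumor.
  Cal: 1 of 2 neighbours < 2, below threshold.
Round 3 — no new spreads; cascade stops.

Cal, Nia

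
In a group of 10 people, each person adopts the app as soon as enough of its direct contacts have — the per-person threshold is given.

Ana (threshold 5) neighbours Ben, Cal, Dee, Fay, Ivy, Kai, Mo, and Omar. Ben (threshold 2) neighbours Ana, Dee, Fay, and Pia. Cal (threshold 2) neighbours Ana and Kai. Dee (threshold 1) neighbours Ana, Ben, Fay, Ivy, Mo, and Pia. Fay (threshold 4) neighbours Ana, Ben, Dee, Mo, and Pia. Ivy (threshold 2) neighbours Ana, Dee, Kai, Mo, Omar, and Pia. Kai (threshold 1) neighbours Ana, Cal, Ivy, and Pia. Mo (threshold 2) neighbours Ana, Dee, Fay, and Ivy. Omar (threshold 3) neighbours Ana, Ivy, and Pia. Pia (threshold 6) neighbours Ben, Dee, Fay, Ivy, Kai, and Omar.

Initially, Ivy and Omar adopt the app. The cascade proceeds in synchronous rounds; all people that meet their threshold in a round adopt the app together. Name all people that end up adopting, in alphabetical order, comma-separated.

Round 1 — Ivy, Omar adopt the app (initial).
Round 2 — checking thresholds:
  Ana: 2 of 8 neighbours < 5, not yet.
  Dee: 1 of 6 neighbours ≥ 1, adopts the app.
  Kai: 1 of 4 neighbours ≥ 1, adopts the app.
  Mo: 1 of 4 neighbours < 2, not yet.
  Pia: 2 of 6 neighbours < 6, not yet.
Round 3 — checking thresholds:
  Ana: 4 of 8 neighbours < 5, not yet.
  Ben: 1 of 4 neighbours < 2, not yet.
  Cal: 1 of 2 neighbours < 2, not yet.
  Fay: 1 of 5 neighbours < 4, not yet.
  Mo: 2 of 4 neighbours ≥ 2, adopts the app.
  Pia: 4 of 6 neighbours < 6, not yet.
Round 4 — checking thresholds:
  Ana: 5 of 8 neighbours ≥ 5, adopts the app.
  Ben: 1 of 4 neighbours < 2, not yet.
  Cal: 1 of 2 neighbours < 2, not yet.
  Fay: 2 of 5 neighbours < 4, not yet.
  Pia: 4 of 6 neighbours < 6, not yet.
Round 5 — checking thresholds:
  Ben: 2 of 4 neighbours ≥ 2, adopts the app.
  Cal: 2 of 2 neighbours ≥ 2, adopts the app.
  Fay: 3 of 5 neighbours < 4, not yet.
  Pia: 4 of 6 neighbours < 6, not yet.
Round 6 — checking thresholds:
  Fay: 4 of 5 neighbours ≥ 4, adopts the app.
  Pia: 5 of 6 neighbours < 6, not yet.
Round 7 — checking thresholds:
  Pia: 6 of 6 neighbours ≥ 6, adopts the app.
Round 8 — no new adoptions; cascade stops.

Ana, Ben, Cal, Dee, Fay, Ivy, Kai, Mo, Omar, Pia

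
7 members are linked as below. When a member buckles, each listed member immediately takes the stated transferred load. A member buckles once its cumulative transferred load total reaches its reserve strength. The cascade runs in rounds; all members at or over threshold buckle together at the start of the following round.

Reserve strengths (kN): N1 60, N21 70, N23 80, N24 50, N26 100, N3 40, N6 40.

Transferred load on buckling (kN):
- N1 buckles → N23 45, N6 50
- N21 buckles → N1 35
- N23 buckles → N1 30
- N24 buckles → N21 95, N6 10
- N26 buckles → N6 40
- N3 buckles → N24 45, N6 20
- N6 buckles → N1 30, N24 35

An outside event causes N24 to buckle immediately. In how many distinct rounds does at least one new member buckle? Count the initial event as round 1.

Round 1 — N24 buckles (initial).
  N21: +95 → 95 ≥ 70
  N6: +10 → 10 < 40
Round 2 — N21 buckles.
  N1: +35 → 35 < 60
No further bucklings.

2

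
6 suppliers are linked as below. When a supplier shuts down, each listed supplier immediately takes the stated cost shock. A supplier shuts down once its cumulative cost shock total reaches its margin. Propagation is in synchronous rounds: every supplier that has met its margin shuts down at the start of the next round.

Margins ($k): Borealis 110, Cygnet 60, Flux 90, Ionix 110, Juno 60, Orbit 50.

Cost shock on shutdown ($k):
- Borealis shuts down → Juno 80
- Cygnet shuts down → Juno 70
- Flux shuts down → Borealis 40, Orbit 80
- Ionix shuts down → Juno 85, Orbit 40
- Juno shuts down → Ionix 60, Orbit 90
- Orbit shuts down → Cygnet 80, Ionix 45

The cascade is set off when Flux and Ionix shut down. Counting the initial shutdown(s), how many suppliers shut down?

Round 1 — Flux, Ionix shut down (initial).
  Borealis: +40 → 40 < 110
  Juno: +85 → 85 ≥ 60
  Orbit: +80+40 → 120 ≥ 50
Round 2 — Juno, Orbit shut down.
  Cygnet: +80 → 80 ≥ 60
Round 3 — Cygnet shuts down.
No further shutdowns.

5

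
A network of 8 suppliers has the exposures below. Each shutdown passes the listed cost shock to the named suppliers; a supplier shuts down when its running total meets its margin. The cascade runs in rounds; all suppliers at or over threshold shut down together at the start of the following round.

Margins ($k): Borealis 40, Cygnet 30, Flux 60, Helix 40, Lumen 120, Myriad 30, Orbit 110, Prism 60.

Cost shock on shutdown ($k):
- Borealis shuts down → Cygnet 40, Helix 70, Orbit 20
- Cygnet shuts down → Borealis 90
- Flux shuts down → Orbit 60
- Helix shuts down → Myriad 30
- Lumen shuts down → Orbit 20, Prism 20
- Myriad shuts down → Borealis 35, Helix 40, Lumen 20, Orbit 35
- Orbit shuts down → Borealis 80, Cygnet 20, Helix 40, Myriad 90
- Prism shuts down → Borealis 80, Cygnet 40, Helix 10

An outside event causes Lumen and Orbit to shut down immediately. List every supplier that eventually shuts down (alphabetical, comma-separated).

Borealis, Cygnet, Helix, Lumen, Myriad, Orbit

Round 1 — Lumen, Orbit shut down (initial).
  Borealis: +80 → 80 ≥ 40
  Cygnet: +20 → 20 < 30
  Helix: +40 → 40 ≥ 40
  Myriad: +90 → 90 ≥ 30
  Prism: +20 → 20 < 60
Round 2 — Borealis, Helix, Myriad shut down.
  Cygnet: +40 → 60 ≥ 30
Round 3 — Cygnet shuts down.
No further shutdowns.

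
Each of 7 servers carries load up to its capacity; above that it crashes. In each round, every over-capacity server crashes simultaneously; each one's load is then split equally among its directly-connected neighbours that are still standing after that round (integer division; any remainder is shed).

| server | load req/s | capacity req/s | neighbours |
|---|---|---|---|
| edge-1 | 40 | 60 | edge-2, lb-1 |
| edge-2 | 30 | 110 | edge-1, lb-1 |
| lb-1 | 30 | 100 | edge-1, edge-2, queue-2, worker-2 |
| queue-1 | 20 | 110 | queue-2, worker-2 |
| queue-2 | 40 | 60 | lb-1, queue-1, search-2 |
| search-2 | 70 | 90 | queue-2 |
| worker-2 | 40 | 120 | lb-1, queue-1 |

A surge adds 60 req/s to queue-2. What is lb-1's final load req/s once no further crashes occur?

63

Round 1 — queue-2 at 100 > 60. queue-2 crashes.
  queue-2 sheds 100 req/s to lb-1, queue-1, search-2: 33 each (1 lost).
    lb-1: 30+33 = 63 ≤ 100
    queue-1: 20+33 = 53 ≤ 110
    search-2: 70+33 = 103 > 90
Round 2 — search-2 crashes.
  search-2 sheds 103 req/s: no online neighbours, lost.
No further crashes.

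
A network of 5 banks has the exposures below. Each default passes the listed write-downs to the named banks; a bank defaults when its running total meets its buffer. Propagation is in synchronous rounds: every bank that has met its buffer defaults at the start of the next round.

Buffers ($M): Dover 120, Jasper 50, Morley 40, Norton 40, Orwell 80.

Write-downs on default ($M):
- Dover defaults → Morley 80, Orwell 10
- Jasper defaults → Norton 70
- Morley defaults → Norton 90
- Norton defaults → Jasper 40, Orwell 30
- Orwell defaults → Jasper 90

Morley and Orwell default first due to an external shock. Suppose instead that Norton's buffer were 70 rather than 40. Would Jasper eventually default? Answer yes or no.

yes

With Norton's buffer at 70:
Round 1 — Morley, Orwell default (initial).
  Jasper: +90 → 90 ≥ 50
  Norton: +90 → 90 ≥ 70
Round 2 — Jasper, Norton default.
No further defaults.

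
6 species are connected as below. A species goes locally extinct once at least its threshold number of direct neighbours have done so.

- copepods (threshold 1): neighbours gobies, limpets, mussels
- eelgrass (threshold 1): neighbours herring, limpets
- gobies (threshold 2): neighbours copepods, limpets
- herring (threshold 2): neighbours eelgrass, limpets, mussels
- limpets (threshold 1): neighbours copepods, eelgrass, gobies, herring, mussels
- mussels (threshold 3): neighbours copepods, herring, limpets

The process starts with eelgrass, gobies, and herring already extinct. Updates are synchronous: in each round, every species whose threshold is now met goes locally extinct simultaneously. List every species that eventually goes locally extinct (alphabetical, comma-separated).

copepods, eelgrass, gobies, herring, limpets, mussels

Round 1 — eelgrass, gobies, herring go locally extinct (initial).
Round 2 — checking thresholds:
  copepods: 1 of 3 neighbours ≥ 1, goes locally extinct.
  limpets: 3 of 5 neighbours ≥ 1, goes locally extinct.
  mussels: 1 of 3 neighbours < 3, below threshold.
Round 3 — checking thresholds:
  mussels: 3 of 3 neighbours ≥ 3, goes locally extinct.
Round 4 — no new extinctions; cascade stops.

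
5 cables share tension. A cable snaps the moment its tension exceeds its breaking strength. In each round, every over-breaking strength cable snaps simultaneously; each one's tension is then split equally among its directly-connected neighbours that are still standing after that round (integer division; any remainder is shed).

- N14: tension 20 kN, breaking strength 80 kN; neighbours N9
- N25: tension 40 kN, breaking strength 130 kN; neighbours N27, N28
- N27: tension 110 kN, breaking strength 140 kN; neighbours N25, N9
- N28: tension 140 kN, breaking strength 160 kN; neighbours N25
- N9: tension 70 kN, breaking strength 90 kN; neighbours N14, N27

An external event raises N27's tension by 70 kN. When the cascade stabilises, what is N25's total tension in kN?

Round 1 — N27 at 180 > 140. N27 snaps.
  N27 sheds 180 kN to N25, N9: 90 each.
    N25: 40+90 = 130 ≤ 130
    N9: 70+90 = 160 > 90
Round 2 — N9 snaps.
  N9 sheds 160 kN to N14: 160 each.
    N14: 20+160 = 180 > 80
Round 3 — N14 snaps.
  N14 sheds 180 kN: no online neighbours, lost.
No further breaks.

130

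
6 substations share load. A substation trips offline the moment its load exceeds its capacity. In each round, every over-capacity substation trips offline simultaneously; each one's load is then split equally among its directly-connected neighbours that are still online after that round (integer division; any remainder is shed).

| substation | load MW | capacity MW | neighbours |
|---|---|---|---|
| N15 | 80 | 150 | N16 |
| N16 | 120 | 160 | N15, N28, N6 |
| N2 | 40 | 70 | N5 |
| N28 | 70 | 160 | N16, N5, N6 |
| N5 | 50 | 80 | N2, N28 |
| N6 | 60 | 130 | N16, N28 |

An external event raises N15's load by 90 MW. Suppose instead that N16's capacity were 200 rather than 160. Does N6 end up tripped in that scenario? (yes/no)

yes

With N16's capacity at 200:
Round 1 — N15 at 170 > 150. N15 trips offline.
  N15 sheds 170 MW to N16: 170 each.
    N16: 120+170 = 290 > 200
Round 2 — N16 trips offline.
  N16 sheds 290 MW to N28, N6: 145 each.
    N28: 70+145 = 215 > 160
    N6: 60+145 = 205 > 130
Round 3 — N28, N6 trip offline.
  N28 sheds 215 MW to N5: 215 each.
    N5: 50+215 = 265 > 80
  N6 sheds 205 MW: no online neighbours, lost.
Round 4 — N5 trips offline.
  N5 sheds 265 MW to N2: 265 each.
    N2: 40+265 = 305 > 70
Round 5 — N2 trips offline.
  N2 sheds 305 MW: no online neighbours, lost.
No further trips.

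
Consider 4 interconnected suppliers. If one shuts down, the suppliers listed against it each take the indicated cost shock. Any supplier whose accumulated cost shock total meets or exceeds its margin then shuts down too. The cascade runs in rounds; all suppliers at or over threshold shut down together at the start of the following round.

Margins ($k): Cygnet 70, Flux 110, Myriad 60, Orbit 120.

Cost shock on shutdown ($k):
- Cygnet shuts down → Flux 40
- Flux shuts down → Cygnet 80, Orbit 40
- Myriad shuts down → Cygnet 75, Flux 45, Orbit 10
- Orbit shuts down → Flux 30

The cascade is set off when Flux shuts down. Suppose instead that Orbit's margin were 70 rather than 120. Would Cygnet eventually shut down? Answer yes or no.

With Orbit's margin at 70:
Round 1 — Flux shuts down (initial).
  Cygnet: +80 → 80 ≥ 70
  Orbit: +40 → 40 < 70
Round 2 — Cygnet shuts down.
No further shutdowns.

yes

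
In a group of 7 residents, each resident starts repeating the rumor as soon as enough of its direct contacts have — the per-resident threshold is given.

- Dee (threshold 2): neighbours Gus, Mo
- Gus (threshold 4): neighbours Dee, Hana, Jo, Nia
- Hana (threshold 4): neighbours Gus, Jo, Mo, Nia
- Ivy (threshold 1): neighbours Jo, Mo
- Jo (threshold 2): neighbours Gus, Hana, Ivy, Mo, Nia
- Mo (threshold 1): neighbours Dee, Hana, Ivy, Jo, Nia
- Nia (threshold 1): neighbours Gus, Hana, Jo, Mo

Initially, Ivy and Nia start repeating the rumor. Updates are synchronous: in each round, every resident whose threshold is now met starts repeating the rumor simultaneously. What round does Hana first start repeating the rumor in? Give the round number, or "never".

Round 1 — Ivy, Nia start repeating the rumor (initial).
Round 2 — checking thresholds:
  Gus: 1 of 4 neighbours < 4, below threshold.
  Hana: 1 of 4 neighbours < 4, below threshold.
  Jo: 2 of 5 neighbours ≥ 2, starts repeating the rumor.
  Mo: 2 of 5 neighbours ≥ 1, starts repeating the rumor.
Round 3 — no new spreads; cascade stops.

never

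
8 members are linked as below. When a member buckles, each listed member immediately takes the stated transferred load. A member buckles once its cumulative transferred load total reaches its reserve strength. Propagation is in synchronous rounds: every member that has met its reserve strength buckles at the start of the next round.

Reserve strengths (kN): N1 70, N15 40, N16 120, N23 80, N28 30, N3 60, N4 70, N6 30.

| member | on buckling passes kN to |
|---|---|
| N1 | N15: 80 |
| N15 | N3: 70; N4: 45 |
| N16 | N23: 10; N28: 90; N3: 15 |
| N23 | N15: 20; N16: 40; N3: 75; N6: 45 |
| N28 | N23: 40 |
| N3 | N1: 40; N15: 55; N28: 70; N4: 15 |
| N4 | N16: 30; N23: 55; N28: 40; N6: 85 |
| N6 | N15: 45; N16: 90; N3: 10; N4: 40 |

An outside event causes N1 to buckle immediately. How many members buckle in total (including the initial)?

4

Round 1 — N1 buckles (initial).
  N15: +80 → 80 ≥ 40
Round 2 — N15 buckles.
  N3: +70 → 70 ≥ 60
  N4: +45 → 45 < 70
Round 3 — N3 buckles.
  N28: +70 → 70 ≥ 30
  N4: +15 → 60 < 70
Round 4 — N28 buckles.
  N23: +40 → 40 < 80
No further bucklings.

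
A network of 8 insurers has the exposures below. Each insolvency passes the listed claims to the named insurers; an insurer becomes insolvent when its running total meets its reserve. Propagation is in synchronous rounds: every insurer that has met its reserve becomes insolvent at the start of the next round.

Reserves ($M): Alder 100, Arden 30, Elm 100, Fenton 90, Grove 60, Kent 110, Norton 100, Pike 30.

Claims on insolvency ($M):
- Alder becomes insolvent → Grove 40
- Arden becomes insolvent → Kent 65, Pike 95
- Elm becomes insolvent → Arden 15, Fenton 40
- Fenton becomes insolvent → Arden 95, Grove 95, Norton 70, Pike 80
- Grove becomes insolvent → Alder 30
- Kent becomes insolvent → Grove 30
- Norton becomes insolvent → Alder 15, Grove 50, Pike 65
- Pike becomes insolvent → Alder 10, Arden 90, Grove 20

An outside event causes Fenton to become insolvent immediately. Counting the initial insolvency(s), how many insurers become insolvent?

4

Round 1 — Fenton becomes insolvent (initial).
  Arden: +95 → 95 ≥ 30
  Grove: +95 → 95 ≥ 60
  Norton: +70 → 70 < 100
  Pike: +80 → 80 ≥ 30
Round 2 — Arden, Grove, Pike become insolvent.
  Alder: +30+10 → 40 < 100
  Kent: +65 → 65 < 110
No further insolvencies.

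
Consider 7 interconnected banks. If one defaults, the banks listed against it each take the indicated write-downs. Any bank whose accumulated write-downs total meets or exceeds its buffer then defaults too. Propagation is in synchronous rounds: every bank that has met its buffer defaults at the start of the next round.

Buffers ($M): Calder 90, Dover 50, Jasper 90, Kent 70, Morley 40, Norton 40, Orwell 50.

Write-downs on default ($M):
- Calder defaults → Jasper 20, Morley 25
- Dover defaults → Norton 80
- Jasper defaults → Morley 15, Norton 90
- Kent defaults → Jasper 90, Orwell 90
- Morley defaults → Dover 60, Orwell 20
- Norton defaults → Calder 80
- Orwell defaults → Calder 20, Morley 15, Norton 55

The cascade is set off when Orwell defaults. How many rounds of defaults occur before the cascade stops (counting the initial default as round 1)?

Round 1 — Orwell defaults (initial).
  Calder: +20 → 20 < 90
  Morley: +15 → 15 < 40
  Norton: +55 → 55 ≥ 40
Round 2 — Norton defaults.
  Calder: +80 → 100 ≥ 90
Round 3 — Calder defaults.
  Jasper: +20 → 20 < 90
  Morley: +25 → 40 ≥ 40
Round 4 — Morley defaults.
  Dover: +60 → 60 ≥ 50
Round 5 — Dover defaults.
No further defaults.

5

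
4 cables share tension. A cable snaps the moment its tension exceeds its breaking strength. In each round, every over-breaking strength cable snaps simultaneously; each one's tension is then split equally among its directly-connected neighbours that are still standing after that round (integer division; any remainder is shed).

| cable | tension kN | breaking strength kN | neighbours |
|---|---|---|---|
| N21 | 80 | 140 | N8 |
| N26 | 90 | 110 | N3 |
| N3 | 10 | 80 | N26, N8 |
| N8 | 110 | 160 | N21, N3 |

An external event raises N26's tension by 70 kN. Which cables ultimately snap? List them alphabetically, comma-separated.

N21, N26, N3, N8

Round 1 — N26 at 160 > 110. N26 snaps.
  N26 sheds 160 kN to N3: 160 each.
    N3: 10+160 = 170 > 80
Round 2 — N3 snaps.
  N3 sheds 170 kN to N8: 170 each.
    N8: 110+170 = 280 > 160
Round 3 — N8 snaps.
  N8 sheds 280 kN to N21: 280 each.
    N21: 80+280 = 360 > 140
Round 4 — N21 snaps.
  N21 sheds 360 kN: no online neighbours, lost.
No further breaks.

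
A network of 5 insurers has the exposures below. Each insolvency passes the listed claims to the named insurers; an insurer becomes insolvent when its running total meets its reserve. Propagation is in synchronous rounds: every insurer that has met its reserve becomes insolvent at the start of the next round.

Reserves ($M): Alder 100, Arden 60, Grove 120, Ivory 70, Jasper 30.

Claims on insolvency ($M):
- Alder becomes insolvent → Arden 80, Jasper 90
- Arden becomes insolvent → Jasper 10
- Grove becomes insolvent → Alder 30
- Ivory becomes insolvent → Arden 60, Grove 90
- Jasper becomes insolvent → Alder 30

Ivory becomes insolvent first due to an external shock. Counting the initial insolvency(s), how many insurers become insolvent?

2

Round 1 — Ivory becomes insolvent (initial).
  Arden: +60 → 60 ≥ 60
  Grove: +90 → 90 < 120
Round 2 — Arden becomes insolvent.
  Jasper: +10 → 10 < 30
No further insolvencies.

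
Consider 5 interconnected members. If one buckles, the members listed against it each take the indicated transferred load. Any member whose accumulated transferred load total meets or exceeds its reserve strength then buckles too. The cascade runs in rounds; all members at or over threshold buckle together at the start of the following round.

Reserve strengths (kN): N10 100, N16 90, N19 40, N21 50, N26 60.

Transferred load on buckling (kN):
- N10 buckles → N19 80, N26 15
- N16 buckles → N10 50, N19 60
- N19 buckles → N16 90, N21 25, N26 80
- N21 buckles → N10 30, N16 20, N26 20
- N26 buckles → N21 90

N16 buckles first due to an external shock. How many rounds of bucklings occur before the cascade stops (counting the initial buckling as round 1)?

Round 1 — N16 buckles (initial).
  N10: +50 → 50 < 100
  N19: +60 → 60 ≥ 40
Round 2 — N19 buckles.
  N21: +25 → 25 < 50
  N26: +80 → 80 ≥ 60
Round 3 — N26 buckles.
  N21: +90 → 115 ≥ 50
Round 4 — N21 buckles.
  N10: +30 → 80 < 100
No further bucklings.

4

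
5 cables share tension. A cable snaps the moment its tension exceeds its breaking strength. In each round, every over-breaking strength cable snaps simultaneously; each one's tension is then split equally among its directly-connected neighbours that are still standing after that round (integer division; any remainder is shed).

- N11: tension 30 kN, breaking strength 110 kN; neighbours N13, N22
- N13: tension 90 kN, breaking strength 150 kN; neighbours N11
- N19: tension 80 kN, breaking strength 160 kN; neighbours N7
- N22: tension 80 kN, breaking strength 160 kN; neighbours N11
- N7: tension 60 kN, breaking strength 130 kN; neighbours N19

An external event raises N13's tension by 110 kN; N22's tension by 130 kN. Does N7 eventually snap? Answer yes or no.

no

Round 1 — N13 at 200 > 150; N22 at 210 > 160. N13, N22 snap.
  N13 sheds 200 kN to N11: 200 each.
    N11: 30+200 = 230 > 110
  N22 sheds 210 kN to N11: 210 each.
    N11: 230+210 = 440 > 110
Round 2 — N11 snaps.
  N11 sheds 440 kN: no online neighbours, lost.
No further breaks.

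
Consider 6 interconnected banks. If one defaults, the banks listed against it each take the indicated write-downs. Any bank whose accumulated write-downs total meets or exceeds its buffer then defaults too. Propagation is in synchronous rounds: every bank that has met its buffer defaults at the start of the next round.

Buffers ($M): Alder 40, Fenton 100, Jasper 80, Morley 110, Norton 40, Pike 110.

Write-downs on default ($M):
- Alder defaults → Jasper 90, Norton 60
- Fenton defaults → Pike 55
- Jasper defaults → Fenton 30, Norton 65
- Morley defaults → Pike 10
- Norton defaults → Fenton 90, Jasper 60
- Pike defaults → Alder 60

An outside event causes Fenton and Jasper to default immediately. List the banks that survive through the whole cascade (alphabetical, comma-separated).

Alder, Morley, Pike

Round 1 — Fenton, Jasper default (initial).
  Norton: +65 → 65 ≥ 40
  Pike: +55 → 55 < 110
Round 2 — Norton defaults.
No further defaults.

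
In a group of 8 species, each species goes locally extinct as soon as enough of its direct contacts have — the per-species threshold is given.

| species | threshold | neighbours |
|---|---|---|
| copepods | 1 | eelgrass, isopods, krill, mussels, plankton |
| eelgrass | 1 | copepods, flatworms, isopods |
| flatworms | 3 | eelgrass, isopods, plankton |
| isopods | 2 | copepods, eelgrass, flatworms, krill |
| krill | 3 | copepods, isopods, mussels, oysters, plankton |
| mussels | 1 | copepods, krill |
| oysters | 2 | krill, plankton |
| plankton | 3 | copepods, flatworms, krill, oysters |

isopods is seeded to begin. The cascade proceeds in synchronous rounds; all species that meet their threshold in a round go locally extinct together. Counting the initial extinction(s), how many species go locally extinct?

5

Round 1 — isopods goes locally extinct (initial).
Round 2 — checking thresholds:
  copepods: 1 of 5 neighbours ≥ 1, goes locally extinct.
  eelgrass: 1 of 3 neighbours ≥ 1, goes locally extinct.
  flatworms: 1 of 3 neighbours < 3, holds.
  krill: 1 of 5 neighbours < 3, holds.
Round 3 — checking thresholds:
  flatworms: 2 of 3 neighbours < 3, holds.
  krill: 2 of 5 neighbours < 3, holds.
  mussels: 1 of 2 neighbours ≥ 1, goes locally extinct.
  plankton: 1 of 4 neighbours < 3, holds.
Round 4 — checking thresholds:
  flatworms: 2 of 3 neighbours < 3, holds.
  krill: 3 of 5 neighbours ≥ 3, goes locally extinct.
  plankton: 1 of 4 neighbours < 3, holds.
Round 5 — no new extinctions; cascade stops.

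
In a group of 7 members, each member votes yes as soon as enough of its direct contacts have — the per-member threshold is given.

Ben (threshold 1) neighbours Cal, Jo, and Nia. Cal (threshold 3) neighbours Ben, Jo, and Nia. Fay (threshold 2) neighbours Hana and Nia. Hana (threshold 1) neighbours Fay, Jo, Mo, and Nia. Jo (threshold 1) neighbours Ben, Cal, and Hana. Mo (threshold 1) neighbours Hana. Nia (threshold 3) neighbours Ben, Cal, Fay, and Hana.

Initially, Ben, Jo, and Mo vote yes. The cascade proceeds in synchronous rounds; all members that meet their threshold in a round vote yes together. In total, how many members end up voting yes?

Round 1 — Ben, Jo, Mo vote yes (initial).
Round 2 — checking thresholds:
  Cal: 2 of 3 neighbours < 3, not yet.
  Hana: 2 of 4 neighbours ≥ 1, votes yes.
  Nia: 1 of 4 neighbours < 3, not yet.
Round 3 — no new yes votes; cascade stops.

4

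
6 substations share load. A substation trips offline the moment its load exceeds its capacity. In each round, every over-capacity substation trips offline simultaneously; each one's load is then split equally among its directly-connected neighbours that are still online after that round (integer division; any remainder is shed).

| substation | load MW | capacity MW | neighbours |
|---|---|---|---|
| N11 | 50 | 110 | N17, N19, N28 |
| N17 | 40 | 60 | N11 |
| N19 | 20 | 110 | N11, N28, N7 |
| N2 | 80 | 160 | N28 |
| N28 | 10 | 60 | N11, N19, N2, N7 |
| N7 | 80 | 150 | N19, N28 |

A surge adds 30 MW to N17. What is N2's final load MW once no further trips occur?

Round 1 — N17 at 70 > 60. N17 trips offline.
  N17 sheds 70 MW to N11: 70 each.
    N11: 50+70 = 120 > 110
Round 2 — N11 trips offline.
  N11 sheds 120 MW to N19, N28: 60 each.
    N19: 20+60 = 80 ≤ 110
    N28: 10+60 = 70 > 60
Round 3 — N28 trips offline.
  N28 sheds 70 MW to N19, N2, N7: 23 each (1 lost).
    N19: 80+23 = 103 ≤ 110
    N2: 80+23 = 103 ≤ 160
    N7: 80+23 = 103 ≤ 150
No further trips.

103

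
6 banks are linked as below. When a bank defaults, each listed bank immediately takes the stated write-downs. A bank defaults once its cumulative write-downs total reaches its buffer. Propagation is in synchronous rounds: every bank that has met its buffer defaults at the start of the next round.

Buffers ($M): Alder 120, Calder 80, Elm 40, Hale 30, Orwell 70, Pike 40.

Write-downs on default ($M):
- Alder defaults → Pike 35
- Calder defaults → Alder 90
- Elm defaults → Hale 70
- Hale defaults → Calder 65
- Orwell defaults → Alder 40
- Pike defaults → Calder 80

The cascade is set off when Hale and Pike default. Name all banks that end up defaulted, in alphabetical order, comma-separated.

Round 1 — Hale, Pike default (initial).
  Calder: +65+80 → 145 ≥ 80
Round 2 — Calder defaults.
  Alder: +90 → 90 < 120
No further defaults.

Calder, Hale, Pike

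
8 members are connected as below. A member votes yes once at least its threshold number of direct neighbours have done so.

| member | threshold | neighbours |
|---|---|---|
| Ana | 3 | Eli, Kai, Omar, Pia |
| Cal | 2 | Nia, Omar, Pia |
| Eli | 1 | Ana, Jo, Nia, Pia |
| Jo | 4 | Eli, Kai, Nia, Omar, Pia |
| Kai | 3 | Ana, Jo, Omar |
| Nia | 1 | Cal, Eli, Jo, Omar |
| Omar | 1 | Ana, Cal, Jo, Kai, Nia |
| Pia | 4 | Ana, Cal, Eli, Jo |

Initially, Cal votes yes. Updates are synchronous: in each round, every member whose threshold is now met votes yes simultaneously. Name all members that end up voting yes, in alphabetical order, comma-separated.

Round 1 — Cal votes yes (initial).
Round 2 — checking thresholds:
  Nia: 1 of 4 neighbours ≥ 1, votes yes.
  Omar: 1 of 5 neighbours ≥ 1, votes yes.
  Pia: 1 of 4 neighbours < 4, not yet.
Round 3 — checking thresholds:
  Ana: 1 of 4 neighbours < 3, not yet.
  Eli: 1 of 4 neighbours ≥ 1, votes yes.
  Jo: 2 of 5 neighbours < 4, not yet.
  Kai: 1 of 3 neighbours < 3, not yet.
  Pia: 1 of 4 neighbours < 4, not yet.
Round 4 — no new yes votes; cascade stops.

Cal, Eli, Nia, Omar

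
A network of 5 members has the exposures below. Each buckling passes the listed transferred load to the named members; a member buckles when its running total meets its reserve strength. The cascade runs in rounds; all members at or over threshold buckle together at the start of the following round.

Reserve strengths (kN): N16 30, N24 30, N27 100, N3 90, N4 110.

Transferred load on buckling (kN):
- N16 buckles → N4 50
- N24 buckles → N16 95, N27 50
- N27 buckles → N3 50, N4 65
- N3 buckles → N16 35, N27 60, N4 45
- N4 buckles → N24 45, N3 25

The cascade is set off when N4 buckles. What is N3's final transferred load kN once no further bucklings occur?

Round 1 — N4 buckles (initial).
  N24: +45 → 45 ≥ 30
  N3: +25 → 25 < 90
Round 2 — N24 buckles.
  N16: +95 → 95 ≥ 30
  N27: +50 → 50 < 100
Round 3 — N16 buckles.
No further bucklings.

25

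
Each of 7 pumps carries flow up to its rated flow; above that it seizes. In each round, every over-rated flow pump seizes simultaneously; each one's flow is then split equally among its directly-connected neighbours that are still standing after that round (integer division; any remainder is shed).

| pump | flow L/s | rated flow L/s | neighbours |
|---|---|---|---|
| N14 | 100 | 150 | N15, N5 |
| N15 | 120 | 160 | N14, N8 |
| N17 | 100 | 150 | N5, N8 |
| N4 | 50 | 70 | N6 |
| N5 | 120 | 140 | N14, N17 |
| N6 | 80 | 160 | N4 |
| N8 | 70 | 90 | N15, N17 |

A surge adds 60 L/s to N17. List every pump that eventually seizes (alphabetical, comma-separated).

N14, N15, N17, N5, N8

Round 1 — N17 at 160 > 150. N17 seizes.
  N17 sheds 160 L/s to N5, N8: 80 each.
    N5: 120+80 = 200 > 140
    N8: 70+80 = 150 > 90
Round 2 — N5, N8 seize.
  N5 sheds 200 L/s to N14: 200 each.
    N14: 100+200 = 300 > 150
  N8 sheds 150 L/s to N15: 150 each.
    N15: 120+150 = 270 > 160
Round 3 — N14, N15 seize.
  N14 sheds 300 L/s: no online neighbours, lost.
  N15 sheds 270 L/s: no online neighbours, lost.
No further seizures.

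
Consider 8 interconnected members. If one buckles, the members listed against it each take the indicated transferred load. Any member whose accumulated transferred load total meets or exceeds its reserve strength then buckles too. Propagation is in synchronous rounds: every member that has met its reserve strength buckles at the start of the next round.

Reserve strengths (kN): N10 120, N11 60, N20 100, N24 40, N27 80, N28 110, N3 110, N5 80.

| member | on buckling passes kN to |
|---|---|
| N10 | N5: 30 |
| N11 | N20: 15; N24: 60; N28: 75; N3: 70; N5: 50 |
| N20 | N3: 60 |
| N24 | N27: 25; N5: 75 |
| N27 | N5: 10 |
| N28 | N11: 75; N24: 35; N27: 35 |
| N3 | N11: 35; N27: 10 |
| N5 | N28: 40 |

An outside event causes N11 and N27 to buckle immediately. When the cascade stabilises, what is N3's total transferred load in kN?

70

Round 1 — N11, N27 buckle (initial).
  N20: +15 → 15 < 100
  N24: +60 → 60 ≥ 40
  N28: +75 → 75 < 110
  N3: +70 → 70 < 110
  N5: +50+10 → 60 < 80
Round 2 — N24 buckles.
  N5: +75 → 135 ≥ 80
Round 3 — N5 buckles.
  N28: +40 → 115 ≥ 110
Round 4 — N28 buckles.
No further bucklings.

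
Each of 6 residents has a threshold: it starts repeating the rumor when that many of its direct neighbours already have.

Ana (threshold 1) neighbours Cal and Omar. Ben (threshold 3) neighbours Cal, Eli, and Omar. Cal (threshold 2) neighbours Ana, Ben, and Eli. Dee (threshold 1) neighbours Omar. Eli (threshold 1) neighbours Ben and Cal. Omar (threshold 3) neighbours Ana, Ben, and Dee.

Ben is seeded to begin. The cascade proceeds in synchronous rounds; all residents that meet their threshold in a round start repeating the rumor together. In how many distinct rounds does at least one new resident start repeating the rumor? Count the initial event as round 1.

4

Round 1 — Ben starts repeating the rumor (initial).
Round 2 — checking thresholds:
  Cal: 1 of 3 neighbours < 2, not yet.
  Eli: 1 of 2 neighbours ≥ 1, starts repeating the rumor.
  Omar: 1 of 3 neighbours < 3, not yet.
Round 3 — checking thresholds:
  Cal: 2 of 3 neighbours ≥ 2, starts repeating the rumor.
  Omar: 1 of 3 neighbours < 3, not yet.
Round 4 — checking thresholds:
  Ana: 1 of 2 neighbours ≥ 1, starts repeating the rumor.
  Omar: 1 of 3 neighbours < 3, not yet.
Round 5 — no new spreads; cascade stops.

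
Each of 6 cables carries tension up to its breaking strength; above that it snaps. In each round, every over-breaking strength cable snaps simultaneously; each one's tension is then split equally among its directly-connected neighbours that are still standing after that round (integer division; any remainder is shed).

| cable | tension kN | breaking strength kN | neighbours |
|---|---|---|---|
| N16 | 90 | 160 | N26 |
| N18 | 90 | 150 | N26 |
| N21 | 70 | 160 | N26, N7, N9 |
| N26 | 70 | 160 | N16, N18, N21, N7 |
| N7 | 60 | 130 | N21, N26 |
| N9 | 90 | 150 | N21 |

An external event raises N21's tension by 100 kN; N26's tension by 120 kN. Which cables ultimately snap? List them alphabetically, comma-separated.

N18, N21, N26, N7, N9

Round 1 — N21 at 170 > 160; N26 at 190 > 160. N21, N26 snap.
  N21 sheds 170 kN to N7, N9: 85 each.
    N7: 60+85 = 145 > 130
    N9: 90+85 = 175 > 150
  N26 sheds 190 kN to N16, N18, N7: 63 each (1 lost).
    N16: 90+63 = 153 ≤ 160
    N18: 90+63 = 153 > 150
    N7: 145+63 = 208 > 130
Round 2 — N18, N7, N9 snap.
  N18 sheds 153 kN: no online neighbours, lost.
  N7 sheds 208 kN: no online neighbours, lost.
  N9 sheds 175 kN: no online neighbours, lost.
No further breaks.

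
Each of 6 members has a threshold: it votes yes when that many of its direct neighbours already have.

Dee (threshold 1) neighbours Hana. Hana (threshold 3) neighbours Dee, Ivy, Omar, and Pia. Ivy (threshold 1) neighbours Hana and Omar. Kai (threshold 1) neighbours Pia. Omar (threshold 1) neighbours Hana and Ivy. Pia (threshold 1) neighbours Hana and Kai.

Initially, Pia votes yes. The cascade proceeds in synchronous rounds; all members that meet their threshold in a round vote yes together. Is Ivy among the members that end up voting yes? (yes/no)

no

Round 1 — Pia votes yes (initial).
Round 2 — checking thresholds:
  Hana: 1 of 4 neighbours < 3, below threshold.
  Kai: 1 of 1 neighbours ≥ 1, votes yes.
Round 3 — no new yes votes; cascade stops.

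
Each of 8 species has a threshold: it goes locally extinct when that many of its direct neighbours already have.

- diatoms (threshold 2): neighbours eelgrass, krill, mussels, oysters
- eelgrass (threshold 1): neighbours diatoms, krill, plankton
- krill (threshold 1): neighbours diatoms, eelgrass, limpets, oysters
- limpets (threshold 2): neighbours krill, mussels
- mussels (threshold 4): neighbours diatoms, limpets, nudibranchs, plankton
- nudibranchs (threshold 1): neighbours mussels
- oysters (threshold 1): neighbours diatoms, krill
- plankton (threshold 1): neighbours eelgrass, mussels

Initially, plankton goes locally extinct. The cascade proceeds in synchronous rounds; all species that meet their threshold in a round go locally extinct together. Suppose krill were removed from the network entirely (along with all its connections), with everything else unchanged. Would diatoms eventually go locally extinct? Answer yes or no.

no

With krill removed:
Round 1 — plankton goes locally extinct (initial).
Round 2 — checking thresholds:
  eelgrass: 1 of 2 neighbours ≥ 1, goes locally extinct.
  mussels: 1 of 4 neighbours < 4, below threshold.
Round 3 — no new extinctions; cascade stops.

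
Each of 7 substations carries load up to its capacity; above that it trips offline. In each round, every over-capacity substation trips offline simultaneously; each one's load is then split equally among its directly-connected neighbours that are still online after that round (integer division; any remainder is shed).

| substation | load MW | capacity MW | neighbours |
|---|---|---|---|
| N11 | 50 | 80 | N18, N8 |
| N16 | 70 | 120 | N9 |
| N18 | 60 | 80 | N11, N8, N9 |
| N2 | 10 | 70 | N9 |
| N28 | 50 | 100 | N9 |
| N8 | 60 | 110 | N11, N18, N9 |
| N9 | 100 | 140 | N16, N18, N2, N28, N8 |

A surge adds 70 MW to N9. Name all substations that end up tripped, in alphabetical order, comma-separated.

N11, N18, N8, N9

Round 1 — N9 at 170 > 140. N9 trips offline.
  N9 sheds 170 MW to N16, N18, N2, N28, N8: 34 each.
    N16: 70+34 = 104 ≤ 120
    N18: 60+34 = 94 > 80
    N2: 10+34 = 44 ≤ 70
    N28: 50+34 = 84 ≤ 100
    N8: 60+34 = 94 ≤ 110
Round 2 — N18 trips offline.
  N18 sheds 94 MW to N11, N8: 47 each.
    N11: 50+47 = 97 > 80
    N8: 94+47 = 141 > 110
Round 3 — N11, N8 trip offline.
  N11 sheds 97 MW: no online neighbours, lost.
  N8 sheds 141 MW: no online neighbours, lost.
No further trips.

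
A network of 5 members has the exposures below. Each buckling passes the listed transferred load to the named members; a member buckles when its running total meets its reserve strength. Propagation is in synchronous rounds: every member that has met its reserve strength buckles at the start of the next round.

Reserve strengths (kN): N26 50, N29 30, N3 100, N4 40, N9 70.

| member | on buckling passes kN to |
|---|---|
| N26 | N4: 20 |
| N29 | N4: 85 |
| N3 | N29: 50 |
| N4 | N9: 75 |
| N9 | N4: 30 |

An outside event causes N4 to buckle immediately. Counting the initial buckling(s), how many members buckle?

2

Round 1 — N4 buckles (initial).
  N9: +75 → 75 ≥ 70
Round 2 — N9 buckles.
No further bucklings.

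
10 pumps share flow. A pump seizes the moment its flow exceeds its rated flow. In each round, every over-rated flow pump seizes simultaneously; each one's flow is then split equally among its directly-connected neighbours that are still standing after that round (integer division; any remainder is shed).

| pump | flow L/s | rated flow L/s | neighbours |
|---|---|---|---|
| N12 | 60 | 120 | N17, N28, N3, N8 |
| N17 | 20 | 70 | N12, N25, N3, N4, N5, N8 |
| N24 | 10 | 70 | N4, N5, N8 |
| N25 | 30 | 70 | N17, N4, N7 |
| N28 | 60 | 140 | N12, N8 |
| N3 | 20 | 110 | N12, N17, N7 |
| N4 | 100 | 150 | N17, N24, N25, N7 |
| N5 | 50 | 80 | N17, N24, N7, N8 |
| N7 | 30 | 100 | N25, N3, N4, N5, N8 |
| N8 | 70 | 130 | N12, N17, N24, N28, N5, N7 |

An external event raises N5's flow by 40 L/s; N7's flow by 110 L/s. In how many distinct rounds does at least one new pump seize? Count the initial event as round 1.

Round 1 — N5 at 90 > 80; N7 at 140 > 100. N5, N7 seize.
  N5 sheds 90 L/s to N17, N24, N8: 30 each.
    N17: 20+30 = 50 ≤ 70
    N24: 10+30 = 40 ≤ 70
    N8: 70+30 = 100 ≤ 130
  N7 sheds 140 L/s to N25, N3, N4, N8: 35 each.
    N25: 30+35 = 65 ≤ 70
    N3: 20+35 = 55 ≤ 110
    N4: 100+35 = 135 ≤ 150
    N8: 100+35 = 135 > 130
Round 2 — N8 seizes.
  N8 sheds 135 L/s to N12, N17, N24, N28: 33 each (3 lost).
    N12: 60+33 = 93 ≤ 120
    N17: 50+33 = 83 > 70
    N24: 40+33 = 73 > 70
    N28: 60+33 = 93 ≤ 140
Round 3 — N17, N24 seize.
  N17 sheds 83 L/s to N12, N25, N3, N4: 20 each (3 lost).
    N12: 93+20 = 113 ≤ 120
    N25: 65+20 = 85 > 70
    N3: 55+20 = 75 ≤ 110
    N4: 135+20 = 155 > 150
  N24 sheds 73 L/s to N4: 73 each.
    N4: 155+73 = 228 > 150
Round 4 — N25, N4 seize.
  N25 sheds 85 L/s: no online neighbours, lost.
  N4 sheds 228 L/s: no online neighbours, lost.
No further seizures.

4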